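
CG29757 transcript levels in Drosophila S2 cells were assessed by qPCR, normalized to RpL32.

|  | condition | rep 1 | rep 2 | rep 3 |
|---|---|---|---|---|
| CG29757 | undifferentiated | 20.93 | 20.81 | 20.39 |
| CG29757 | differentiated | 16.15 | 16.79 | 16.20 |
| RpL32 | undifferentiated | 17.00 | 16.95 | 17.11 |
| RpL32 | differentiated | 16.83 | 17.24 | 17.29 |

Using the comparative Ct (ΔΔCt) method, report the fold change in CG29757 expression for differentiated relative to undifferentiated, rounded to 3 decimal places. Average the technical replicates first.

Mean Ct: CG29757 undifferentiated 20.710; CG29757 differentiated 16.380; RpL32 undifferentiated 17.020; RpL32 differentiated 17.120
ΔCt(undifferentiated) = 20.710 − 17.020 = 3.690
ΔCt(differentiated) = 16.380 − 17.120 = -0.740
ΔΔCt = -0.740 − 3.690 = -4.430
Fold change = 2^(−(-4.430)) = 2^4.430 = 21.5557

21.556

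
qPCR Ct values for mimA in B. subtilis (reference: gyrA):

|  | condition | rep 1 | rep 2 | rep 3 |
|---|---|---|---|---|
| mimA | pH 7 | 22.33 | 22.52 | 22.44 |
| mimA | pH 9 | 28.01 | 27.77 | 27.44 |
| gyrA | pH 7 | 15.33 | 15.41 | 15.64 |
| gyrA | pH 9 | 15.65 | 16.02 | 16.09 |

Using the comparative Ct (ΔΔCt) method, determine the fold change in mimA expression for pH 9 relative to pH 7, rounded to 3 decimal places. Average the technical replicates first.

Mean Ct: mimA pH 7 22.430; mimA pH 9 27.740; gyrA pH 7 15.460; gyrA pH 9 15.920
ΔCt(pH 7) = 22.430 − 15.460 = 6.970
ΔCt(pH 9) = 27.740 − 15.920 = 11.820
ΔΔCt = 11.820 − 6.970 = 4.850
Fold change = 2^(−4.850) = 0.0347

0.035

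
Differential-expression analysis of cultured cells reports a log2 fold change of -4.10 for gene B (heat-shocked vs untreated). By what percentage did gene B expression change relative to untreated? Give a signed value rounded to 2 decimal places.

-94.17%

Fold change = 2^(-4.10) = 0.0583
Percent change = (FC − 1) × 100% = (0.0583 − 1) × 100 = -94.17%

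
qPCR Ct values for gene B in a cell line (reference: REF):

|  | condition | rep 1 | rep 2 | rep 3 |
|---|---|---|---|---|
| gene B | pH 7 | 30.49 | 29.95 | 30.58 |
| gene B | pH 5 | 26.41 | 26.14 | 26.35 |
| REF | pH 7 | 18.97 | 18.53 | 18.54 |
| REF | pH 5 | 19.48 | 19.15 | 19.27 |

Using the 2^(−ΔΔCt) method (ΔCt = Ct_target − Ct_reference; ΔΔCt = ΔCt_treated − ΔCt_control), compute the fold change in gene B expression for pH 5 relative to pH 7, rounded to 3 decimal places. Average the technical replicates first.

Mean Ct: gene B pH 7 30.340; gene B pH 5 26.300; REF pH 7 18.680; REF pH 5 19.300
ΔCt(pH 7) = 30.340 − 18.680 = 11.660
ΔCt(pH 5) = 26.300 − 19.300 = 7.000
ΔΔCt = 7.000 − 11.660 = -4.660
Fold change = 2^(−(-4.660)) = 2^4.660 = 25.2813

25.281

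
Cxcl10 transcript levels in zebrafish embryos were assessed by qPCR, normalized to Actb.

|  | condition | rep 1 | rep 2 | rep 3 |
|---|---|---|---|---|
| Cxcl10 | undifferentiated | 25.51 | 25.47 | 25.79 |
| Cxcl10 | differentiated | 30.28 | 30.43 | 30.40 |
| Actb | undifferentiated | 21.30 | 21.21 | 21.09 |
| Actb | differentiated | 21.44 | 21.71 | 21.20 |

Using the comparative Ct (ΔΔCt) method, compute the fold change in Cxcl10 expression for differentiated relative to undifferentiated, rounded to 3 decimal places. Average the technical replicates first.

0.043

Mean Ct: Cxcl10 undifferentiated 25.590; Cxcl10 differentiated 30.370; Actb undifferentiated 21.200; Actb differentiated 21.450
ΔCt(undifferentiated) = 25.590 − 21.200 = 4.390
ΔCt(differentiated) = 30.370 − 21.450 = 8.920
ΔΔCt = 8.920 − 4.390 = 4.530
Fold change = 2^(−4.530) = 0.0433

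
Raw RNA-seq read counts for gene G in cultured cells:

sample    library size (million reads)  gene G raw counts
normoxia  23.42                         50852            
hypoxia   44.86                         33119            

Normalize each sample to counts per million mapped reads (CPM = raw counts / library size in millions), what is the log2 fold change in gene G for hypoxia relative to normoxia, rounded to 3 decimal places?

-1.556

CPM(normoxia) = 50852 / 23.42 = 2171.3066
CPM(hypoxia) = 33119 / 44.86 = 738.2746
Fold change = 738.2746 / 2171.3066 = 0.34001
log2(0.34001) = -1.5563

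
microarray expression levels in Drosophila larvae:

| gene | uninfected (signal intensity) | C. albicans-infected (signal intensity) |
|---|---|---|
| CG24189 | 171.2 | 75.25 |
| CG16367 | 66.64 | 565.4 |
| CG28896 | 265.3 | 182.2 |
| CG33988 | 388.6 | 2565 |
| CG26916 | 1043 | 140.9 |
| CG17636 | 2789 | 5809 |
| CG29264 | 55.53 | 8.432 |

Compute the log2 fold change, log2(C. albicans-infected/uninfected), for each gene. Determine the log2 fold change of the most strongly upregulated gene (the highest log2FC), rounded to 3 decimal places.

3.085

log2(75.25/171.2) = -1.186  (CG24189)
log2(565.4/66.64) = 3.085  (CG16367)
log2(182.2/265.3) = -0.542  (CG28896)
log2(2565/388.6) = 2.723  (CG33988)
log2(140.9/1043) = -2.888  (CG26916)
log2(5809/2789) = 1.059  (CG17636)
log2(8.432/55.53) = -2.719  (CG29264)
CG16367 is most strongly upregulated.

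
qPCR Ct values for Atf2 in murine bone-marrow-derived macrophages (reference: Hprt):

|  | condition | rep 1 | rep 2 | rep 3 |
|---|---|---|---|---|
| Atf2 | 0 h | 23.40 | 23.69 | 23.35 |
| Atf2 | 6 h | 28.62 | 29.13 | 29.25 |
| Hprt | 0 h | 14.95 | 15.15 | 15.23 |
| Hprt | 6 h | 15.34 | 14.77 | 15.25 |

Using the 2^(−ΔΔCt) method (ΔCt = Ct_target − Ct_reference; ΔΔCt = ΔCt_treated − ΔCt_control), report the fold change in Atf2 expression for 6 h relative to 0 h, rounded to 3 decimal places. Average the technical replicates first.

0.022

Mean Ct: Atf2 0 h 23.480; Atf2 6 h 29.000; Hprt 0 h 15.110; Hprt 6 h 15.120
ΔCt(0 h) = 23.480 − 15.110 = 8.370
ΔCt(6 h) = 29.000 − 15.120 = 13.880
ΔΔCt = 13.880 − 8.370 = 5.510
Fold change = 2^(−5.510) = 0.0219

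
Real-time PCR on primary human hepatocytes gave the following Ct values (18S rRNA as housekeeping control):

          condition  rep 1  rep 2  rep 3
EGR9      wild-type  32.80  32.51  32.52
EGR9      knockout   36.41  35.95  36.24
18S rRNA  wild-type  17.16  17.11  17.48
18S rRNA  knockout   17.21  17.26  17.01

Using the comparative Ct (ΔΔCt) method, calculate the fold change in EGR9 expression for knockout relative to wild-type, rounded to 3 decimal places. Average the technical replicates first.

0.078

Mean Ct: EGR9 wild-type 32.610; EGR9 knockout 36.200; 18S rRNA wild-type 17.250; 18S rRNA knockout 17.160
ΔCt(wild-type) = 32.610 − 17.250 = 15.360
ΔCt(knockout) = 36.200 − 17.160 = 19.040
ΔΔCt = 19.040 − 15.360 = 3.680
Fold change = 2^(−3.680) = 0.0780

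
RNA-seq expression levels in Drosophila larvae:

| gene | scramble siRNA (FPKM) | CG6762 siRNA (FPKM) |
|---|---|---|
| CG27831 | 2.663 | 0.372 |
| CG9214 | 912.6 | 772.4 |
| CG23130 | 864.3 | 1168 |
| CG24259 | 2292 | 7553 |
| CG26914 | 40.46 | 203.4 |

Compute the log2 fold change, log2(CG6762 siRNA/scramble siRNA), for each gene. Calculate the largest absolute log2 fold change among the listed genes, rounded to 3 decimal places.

log2(0.372/2.663) = -2.840  (CG27831)
log2(772.4/912.6) = -0.241  (CG9214)
log2(1168/864.3) = 0.434  (CG23130)
log2(7553/2292) = 1.720  (CG24259)
log2(203.4/40.46) = 2.330  (CG26914)
The largest magnitude belongs to CG27831.

2.840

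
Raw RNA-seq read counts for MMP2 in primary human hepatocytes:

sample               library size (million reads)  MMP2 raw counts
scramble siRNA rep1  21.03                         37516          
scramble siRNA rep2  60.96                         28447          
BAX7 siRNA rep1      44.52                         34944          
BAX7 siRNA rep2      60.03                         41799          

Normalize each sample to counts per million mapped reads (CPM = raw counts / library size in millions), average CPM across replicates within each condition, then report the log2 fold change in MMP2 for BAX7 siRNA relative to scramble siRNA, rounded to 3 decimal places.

CPM(scramble siRNA rep1) = 37516 / 21.03 = 1783.9277
CPM(scramble siRNA rep2) = 28447 / 60.96 = 466.6503
CPM(BAX7 siRNA rep1) = 34944 / 44.52 = 784.9057
CPM(BAX7 siRNA rep2) = 41799 / 60.03 = 696.3018
mean CPM(scramble siRNA) = 1125.2890; mean CPM(BAX7 siRNA) = 740.6038
Fold change = 740.6038 / 1125.2890 = 0.65815
log2(0.65815) = -0.6035

-0.604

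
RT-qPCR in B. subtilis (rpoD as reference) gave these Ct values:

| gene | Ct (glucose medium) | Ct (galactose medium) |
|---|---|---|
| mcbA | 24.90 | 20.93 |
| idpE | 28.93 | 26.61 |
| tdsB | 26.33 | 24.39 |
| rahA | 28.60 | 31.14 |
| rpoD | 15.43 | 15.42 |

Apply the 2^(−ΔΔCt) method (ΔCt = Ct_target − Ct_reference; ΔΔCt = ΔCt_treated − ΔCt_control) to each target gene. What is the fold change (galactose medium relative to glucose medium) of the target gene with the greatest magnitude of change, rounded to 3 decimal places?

mcbA: ΔΔCt = (20.93−15.42) − (24.90−15.43) = 5.51 − 9.47 = -3.96; fold change = 2^3.96 = 15.562
idpE: ΔΔCt = (26.61−15.42) − (28.93−15.43) = 11.19 − 13.50 = -2.31; fold change = 2^2.31 = 4.959
tdsB: ΔΔCt = (24.39−15.42) − (26.33−15.43) = 8.97 − 10.90 = -1.93; fold change = 2^1.93 = 3.811
rahA: ΔΔCt = (31.14−15.42) − (28.60−15.43) = 15.72 − 13.17 = 2.55; fold change = 2^-2.55 = 0.171
mcbA has the largest |ΔΔCt| = 3.96.

15.562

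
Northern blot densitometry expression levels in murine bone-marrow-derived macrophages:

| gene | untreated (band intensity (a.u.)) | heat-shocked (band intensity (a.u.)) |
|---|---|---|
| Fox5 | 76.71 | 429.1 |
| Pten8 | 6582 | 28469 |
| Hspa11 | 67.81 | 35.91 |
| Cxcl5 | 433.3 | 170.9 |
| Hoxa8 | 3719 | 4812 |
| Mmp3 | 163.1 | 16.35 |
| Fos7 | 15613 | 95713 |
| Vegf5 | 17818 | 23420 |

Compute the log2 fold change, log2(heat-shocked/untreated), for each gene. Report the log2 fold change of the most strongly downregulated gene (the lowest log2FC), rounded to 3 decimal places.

-3.318

log2(429.1/76.71) = 2.484  (Fox5)
log2(28469/6582) = 2.113  (Pten8)
log2(35.91/67.81) = -0.917  (Hspa11)
log2(170.9/433.3) = -1.342  (Cxcl5)
log2(4812/3719) = 0.372  (Hoxa8)
log2(16.35/163.1) = -3.318  (Mmp3)
log2(95713/15613) = 2.616  (Fos7)
log2(23420/17818) = 0.394  (Vegf5)
Mmp3 is most strongly downregulated.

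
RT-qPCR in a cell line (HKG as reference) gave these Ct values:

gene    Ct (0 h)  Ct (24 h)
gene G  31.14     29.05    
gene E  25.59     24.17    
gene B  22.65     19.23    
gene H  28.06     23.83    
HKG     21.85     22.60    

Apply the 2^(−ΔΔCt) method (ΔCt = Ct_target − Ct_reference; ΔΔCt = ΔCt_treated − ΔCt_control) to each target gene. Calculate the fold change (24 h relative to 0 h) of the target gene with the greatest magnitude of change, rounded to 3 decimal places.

31.559

gene G: ΔΔCt = (29.05−22.60) − (31.14−21.85) = 6.45 − 9.29 = -2.84; fold change = 2^2.84 = 7.160
gene E: ΔΔCt = (24.17−22.60) − (25.59−21.85) = 1.57 − 3.74 = -2.17; fold change = 2^2.17 = 4.500
gene B: ΔΔCt = (19.23−22.60) − (22.65−21.85) = -3.37 − 0.80 = -4.17; fold change = 2^4.17 = 18.001
gene H: ΔΔCt = (23.83−22.60) − (28.06−21.85) = 1.23 − 6.21 = -4.98; fold change = 2^4.98 = 31.559
gene H has the largest |ΔΔCt| = 4.98.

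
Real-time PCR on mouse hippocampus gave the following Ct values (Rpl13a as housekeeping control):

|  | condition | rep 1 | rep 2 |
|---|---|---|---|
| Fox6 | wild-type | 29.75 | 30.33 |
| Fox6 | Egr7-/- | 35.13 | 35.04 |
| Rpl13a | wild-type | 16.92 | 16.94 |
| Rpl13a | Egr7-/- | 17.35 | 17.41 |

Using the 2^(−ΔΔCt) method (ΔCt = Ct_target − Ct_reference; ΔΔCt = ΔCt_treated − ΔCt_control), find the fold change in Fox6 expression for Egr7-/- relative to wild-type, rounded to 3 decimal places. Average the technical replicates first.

0.041

Mean Ct: Fox6 wild-type 30.040; Fox6 Egr7-/- 35.085; Rpl13a wild-type 16.930; Rpl13a Egr7-/- 17.380
ΔCt(wild-type) = 30.040 − 16.930 = 13.110
ΔCt(Egr7-/-) = 35.085 − 17.380 = 17.705
ΔΔCt = 17.705 − 13.110 = 4.595
Fold change = 2^(−4.595) = 0.0414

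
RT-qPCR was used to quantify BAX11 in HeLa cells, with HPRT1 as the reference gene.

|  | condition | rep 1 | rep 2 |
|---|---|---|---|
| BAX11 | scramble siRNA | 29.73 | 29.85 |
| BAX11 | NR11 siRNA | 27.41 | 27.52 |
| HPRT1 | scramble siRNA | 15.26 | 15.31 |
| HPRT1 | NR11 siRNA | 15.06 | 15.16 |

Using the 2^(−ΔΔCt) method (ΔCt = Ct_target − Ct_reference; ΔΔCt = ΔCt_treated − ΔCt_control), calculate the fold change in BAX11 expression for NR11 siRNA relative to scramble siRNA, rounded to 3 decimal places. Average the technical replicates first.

4.438

Mean Ct: BAX11 scramble siRNA 29.790; BAX11 NR11 siRNA 27.465; HPRT1 scramble siRNA 15.285; HPRT1 NR11 siRNA 15.110
ΔCt(scramble siRNA) = 29.790 − 15.285 = 14.505
ΔCt(NR11 siRNA) = 27.465 − 15.110 = 12.355
ΔΔCt = 12.355 − 14.505 = -2.150
Fold change = 2^(−(-2.150)) = 2^2.150 = 4.4383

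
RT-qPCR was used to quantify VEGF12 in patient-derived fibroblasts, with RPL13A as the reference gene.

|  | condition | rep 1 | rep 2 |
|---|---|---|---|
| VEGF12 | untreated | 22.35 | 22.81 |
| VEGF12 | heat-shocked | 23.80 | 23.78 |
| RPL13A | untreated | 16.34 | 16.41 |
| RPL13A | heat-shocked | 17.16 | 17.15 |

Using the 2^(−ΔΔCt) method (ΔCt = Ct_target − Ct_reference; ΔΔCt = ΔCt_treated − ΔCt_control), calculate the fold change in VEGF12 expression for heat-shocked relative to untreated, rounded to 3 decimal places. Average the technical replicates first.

Mean Ct: VEGF12 untreated 22.580; VEGF12 heat-shocked 23.790; RPL13A untreated 16.375; RPL13A heat-shocked 17.155
ΔCt(untreated) = 22.580 − 16.375 = 6.205
ΔCt(heat-shocked) = 23.790 − 17.155 = 6.635
ΔΔCt = 6.635 − 6.205 = 0.430
Fold change = 2^(−0.430) = 0.7423

0.742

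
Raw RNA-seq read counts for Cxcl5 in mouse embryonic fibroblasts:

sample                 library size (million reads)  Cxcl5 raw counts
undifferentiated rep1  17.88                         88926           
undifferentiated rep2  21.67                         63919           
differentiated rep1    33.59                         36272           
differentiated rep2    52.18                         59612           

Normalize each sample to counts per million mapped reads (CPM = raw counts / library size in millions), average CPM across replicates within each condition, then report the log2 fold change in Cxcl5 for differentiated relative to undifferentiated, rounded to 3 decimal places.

-1.834

CPM(undifferentiated rep1) = 88926 / 17.88 = 4973.4899
CPM(undifferentiated rep2) = 63919 / 21.67 = 2949.6539
CPM(differentiated rep1) = 36272 / 33.59 = 1079.8452
CPM(differentiated rep2) = 59612 / 52.18 = 1142.4300
mean CPM(undifferentiated) = 3961.5719; mean CPM(differentiated) = 1111.1376
Fold change = 1111.1376 / 3961.5719 = 0.28048
log2(0.28048) = -1.8340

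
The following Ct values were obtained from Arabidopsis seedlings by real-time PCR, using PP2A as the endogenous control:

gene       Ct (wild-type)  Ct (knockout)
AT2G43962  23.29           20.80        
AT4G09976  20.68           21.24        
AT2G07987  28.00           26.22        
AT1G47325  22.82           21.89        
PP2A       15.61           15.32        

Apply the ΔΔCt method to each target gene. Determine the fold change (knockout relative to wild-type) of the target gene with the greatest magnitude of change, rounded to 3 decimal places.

4.595

AT2G43962: ΔΔCt = (20.80−15.32) − (23.29−15.61) = 5.48 − 7.68 = -2.20; fold change = 2^2.20 = 4.595
AT4G09976: ΔΔCt = (21.24−15.32) − (20.68−15.61) = 5.92 − 5.07 = 0.85; fold change = 2^-0.85 = 0.555
AT2G07987: ΔΔCt = (26.22−15.32) − (28.00−15.61) = 10.90 − 12.39 = -1.49; fold change = 2^1.49 = 2.809
AT1G47325: ΔΔCt = (21.89−15.32) − (22.82−15.61) = 6.57 − 7.21 = -0.64; fold change = 2^0.64 = 1.558
AT2G43962 has the largest |ΔΔCt| = 2.20.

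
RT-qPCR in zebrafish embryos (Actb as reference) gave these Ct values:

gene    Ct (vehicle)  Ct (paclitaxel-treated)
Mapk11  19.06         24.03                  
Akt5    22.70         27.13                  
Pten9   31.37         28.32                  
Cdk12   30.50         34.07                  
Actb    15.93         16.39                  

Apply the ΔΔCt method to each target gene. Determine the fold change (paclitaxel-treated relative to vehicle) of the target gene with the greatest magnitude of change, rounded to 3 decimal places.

0.044

Mapk11: ΔΔCt = (24.03−16.39) − (19.06−15.93) = 7.64 − 3.13 = 4.51; fold change = 2^-4.51 = 0.044
Akt5: ΔΔCt = (27.13−16.39) − (22.70−15.93) = 10.74 − 6.77 = 3.97; fold change = 2^-3.97 = 0.064
Pten9: ΔΔCt = (28.32−16.39) − (31.37−15.93) = 11.93 − 15.44 = -3.51; fold change = 2^3.51 = 11.392
Cdk12: ΔΔCt = (34.07−16.39) − (30.50−15.93) = 17.68 − 14.57 = 3.11; fold change = 2^-3.11 = 0.116
Mapk11 has the largest |ΔΔCt| = 4.51.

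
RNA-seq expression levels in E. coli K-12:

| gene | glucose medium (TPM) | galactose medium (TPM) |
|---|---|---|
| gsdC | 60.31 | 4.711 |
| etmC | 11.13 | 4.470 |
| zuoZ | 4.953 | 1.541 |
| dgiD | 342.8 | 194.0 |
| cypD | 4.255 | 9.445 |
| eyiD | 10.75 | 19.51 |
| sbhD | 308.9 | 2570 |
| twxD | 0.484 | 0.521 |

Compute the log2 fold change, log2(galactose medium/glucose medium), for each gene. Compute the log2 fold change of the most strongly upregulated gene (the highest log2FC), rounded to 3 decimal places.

log2(4.711/60.31) = -3.678  (gsdC)
log2(4.470/11.13) = -1.316  (etmC)
log2(1.541/4.953) = -1.684  (zuoZ)
log2(194.0/342.8) = -0.821  (dgiD)
log2(9.445/4.255) = 1.150  (cypD)
log2(19.51/10.75) = 0.860  (eyiD)
log2(2570/308.9) = 3.057  (sbhD)
log2(0.521/0.484) = 0.106  (twxD)
sbhD is most strongly upregulated.

3.057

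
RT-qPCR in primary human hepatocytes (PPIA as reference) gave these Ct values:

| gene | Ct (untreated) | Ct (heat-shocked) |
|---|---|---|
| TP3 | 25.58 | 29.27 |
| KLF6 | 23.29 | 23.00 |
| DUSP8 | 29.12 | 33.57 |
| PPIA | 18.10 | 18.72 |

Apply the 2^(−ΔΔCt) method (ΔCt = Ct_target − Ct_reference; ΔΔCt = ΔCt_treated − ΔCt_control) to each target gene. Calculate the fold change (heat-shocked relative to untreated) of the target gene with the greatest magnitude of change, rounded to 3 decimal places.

TP3: ΔΔCt = (29.27−18.72) − (25.58−18.10) = 10.55 − 7.48 = 3.07; fold change = 2^-3.07 = 0.119
KLF6: ΔΔCt = (23.00−18.72) − (23.29−18.10) = 4.28 − 5.19 = -0.91; fold change = 2^0.91 = 1.879
DUSP8: ΔΔCt = (33.57−18.72) − (29.12−18.10) = 14.85 − 11.02 = 3.83; fold change = 2^-3.83 = 0.070
DUSP8 has the largest |ΔΔCt| = 3.83.

0.070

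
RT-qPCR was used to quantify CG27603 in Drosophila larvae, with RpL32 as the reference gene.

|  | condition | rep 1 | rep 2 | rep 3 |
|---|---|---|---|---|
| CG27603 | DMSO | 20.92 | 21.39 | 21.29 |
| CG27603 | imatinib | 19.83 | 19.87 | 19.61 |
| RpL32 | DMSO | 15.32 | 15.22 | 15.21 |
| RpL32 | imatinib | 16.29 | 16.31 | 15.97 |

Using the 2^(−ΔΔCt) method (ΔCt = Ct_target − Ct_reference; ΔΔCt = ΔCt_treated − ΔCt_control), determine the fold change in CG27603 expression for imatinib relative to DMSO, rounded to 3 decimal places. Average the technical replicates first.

Mean Ct: CG27603 DMSO 21.200; CG27603 imatinib 19.770; RpL32 DMSO 15.250; RpL32 imatinib 16.190
ΔCt(DMSO) = 21.200 − 15.250 = 5.950
ΔCt(imatinib) = 19.770 − 16.190 = 3.580
ΔΔCt = 3.580 − 5.950 = -2.370
Fold change = 2^(−(-2.370)) = 2^2.370 = 5.1694

5.169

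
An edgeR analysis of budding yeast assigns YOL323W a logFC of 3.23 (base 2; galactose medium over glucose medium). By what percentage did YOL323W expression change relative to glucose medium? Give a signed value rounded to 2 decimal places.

Fold change = 2^(3.23) = 9.3827
Percent change = (FC − 1) × 100% = (9.3827 − 1) × 100 = 838.27%

838.27%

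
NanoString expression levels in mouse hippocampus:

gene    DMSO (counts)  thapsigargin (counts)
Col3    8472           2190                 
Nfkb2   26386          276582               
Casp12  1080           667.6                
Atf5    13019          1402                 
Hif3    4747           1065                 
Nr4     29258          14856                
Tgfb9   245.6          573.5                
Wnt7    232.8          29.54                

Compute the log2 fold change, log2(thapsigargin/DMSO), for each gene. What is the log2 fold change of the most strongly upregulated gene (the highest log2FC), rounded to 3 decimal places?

3.390

log2(2190/8472) = -1.952  (Col3)
log2(276582/26386) = 3.390  (Nfkb2)
log2(667.6/1080) = -0.694  (Casp12)
log2(1402/13019) = -3.215  (Atf5)
log2(1065/4747) = -2.156  (Hif3)
log2(14856/29258) = -0.978  (Nr4)
log2(573.5/245.6) = 1.223  (Tgfb9)
log2(29.54/232.8) = -2.978  (Wnt7)
Nfkb2 is most strongly upregulated.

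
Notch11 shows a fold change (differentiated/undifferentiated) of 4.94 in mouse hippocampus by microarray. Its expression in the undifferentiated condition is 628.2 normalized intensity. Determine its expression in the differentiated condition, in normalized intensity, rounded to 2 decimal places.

differentiated expression = 628.2 × 4.94 = 3103.31

3103.31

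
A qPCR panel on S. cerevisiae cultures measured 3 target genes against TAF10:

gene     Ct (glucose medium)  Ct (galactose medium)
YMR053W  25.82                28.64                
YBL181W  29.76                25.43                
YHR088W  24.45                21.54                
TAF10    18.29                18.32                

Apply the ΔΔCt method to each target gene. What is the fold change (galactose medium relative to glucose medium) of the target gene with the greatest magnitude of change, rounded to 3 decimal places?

YMR053W: ΔΔCt = (28.64−18.32) − (25.82−18.29) = 10.32 − 7.53 = 2.79; fold change = 2^-2.79 = 0.145
YBL181W: ΔΔCt = (25.43−18.32) − (29.76−18.29) = 7.11 − 11.47 = -4.36; fold change = 2^4.36 = 20.535
YHR088W: ΔΔCt = (21.54−18.32) − (24.45−18.29) = 3.22 − 6.16 = -2.94; fold change = 2^2.94 = 7.674
YBL181W has the largest |ΔΔCt| = 4.36.

20.535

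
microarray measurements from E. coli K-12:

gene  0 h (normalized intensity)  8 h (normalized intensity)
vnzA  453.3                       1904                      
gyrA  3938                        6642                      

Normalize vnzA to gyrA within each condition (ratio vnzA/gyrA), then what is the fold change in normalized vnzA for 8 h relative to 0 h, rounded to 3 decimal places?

vnzA/gyrA (0 h) = 453.3 / 3938 = 0.11511
vnzA/gyrA (8 h) = 1904 / 6642 = 0.28666
Fold change = 0.28666 / 0.11511 = 2.4903

2.490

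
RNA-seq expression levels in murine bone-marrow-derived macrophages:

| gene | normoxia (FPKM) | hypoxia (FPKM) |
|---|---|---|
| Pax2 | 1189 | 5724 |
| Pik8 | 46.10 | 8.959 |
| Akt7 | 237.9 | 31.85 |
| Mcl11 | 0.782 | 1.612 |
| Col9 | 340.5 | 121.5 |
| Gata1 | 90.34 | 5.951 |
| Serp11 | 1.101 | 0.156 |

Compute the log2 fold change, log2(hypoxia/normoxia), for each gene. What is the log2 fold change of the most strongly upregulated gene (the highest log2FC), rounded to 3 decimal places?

2.267

log2(5724/1189) = 2.267  (Pax2)
log2(8.959/46.10) = -2.363  (Pik8)
log2(31.85/237.9) = -2.901  (Akt7)
log2(1.612/0.782) = 1.044  (Mcl11)
log2(121.5/340.5) = -1.487  (Col9)
log2(5.951/90.34) = -3.924  (Gata1)
log2(0.156/1.101) = -2.819  (Serp11)
Pax2 is most strongly upregulated.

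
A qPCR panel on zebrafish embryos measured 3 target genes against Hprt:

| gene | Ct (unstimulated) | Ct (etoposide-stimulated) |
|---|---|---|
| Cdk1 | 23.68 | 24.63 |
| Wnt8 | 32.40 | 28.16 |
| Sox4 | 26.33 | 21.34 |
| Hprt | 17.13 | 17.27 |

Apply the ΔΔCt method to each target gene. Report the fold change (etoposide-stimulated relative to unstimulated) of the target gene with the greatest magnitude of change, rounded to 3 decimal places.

Cdk1: ΔΔCt = (24.63−17.27) − (23.68−17.13) = 7.36 − 6.55 = 0.81; fold change = 2^-0.81 = 0.570
Wnt8: ΔΔCt = (28.16−17.27) − (32.40−17.13) = 10.89 − 15.27 = -4.38; fold change = 2^4.38 = 20.821
Sox4: ΔΔCt = (21.34−17.27) − (26.33−17.13) = 4.07 − 9.20 = -5.13; fold change = 2^5.13 = 35.017
Sox4 has the largest |ΔΔCt| = 5.13.

35.017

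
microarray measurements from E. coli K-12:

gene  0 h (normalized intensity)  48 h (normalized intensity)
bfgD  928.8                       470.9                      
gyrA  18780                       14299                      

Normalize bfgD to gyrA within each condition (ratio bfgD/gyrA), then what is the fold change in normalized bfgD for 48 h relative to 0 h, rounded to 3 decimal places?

0.666

bfgD/gyrA (0 h) = 928.8 / 18780 = 0.049457
bfgD/gyrA (48 h) = 470.9 / 14299 = 0.032932
Fold change = 0.032932 / 0.049457 = 0.6659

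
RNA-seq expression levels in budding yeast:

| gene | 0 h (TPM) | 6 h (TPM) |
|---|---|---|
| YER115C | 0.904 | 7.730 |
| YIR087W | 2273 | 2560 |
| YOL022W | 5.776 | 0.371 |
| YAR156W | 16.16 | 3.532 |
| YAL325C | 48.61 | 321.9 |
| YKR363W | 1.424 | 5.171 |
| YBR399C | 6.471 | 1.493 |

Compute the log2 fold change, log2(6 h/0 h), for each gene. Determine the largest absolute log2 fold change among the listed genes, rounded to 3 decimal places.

3.961

log2(7.730/0.904) = 3.096  (YER115C)
log2(2560/2273) = 0.172  (YIR087W)
log2(0.371/5.776) = -3.961  (YOL022W)
log2(3.532/16.16) = -2.194  (YAR156W)
log2(321.9/48.61) = 2.727  (YAL325C)
log2(5.171/1.424) = 1.860  (YKR363W)
log2(1.493/6.471) = -2.116  (YBR399C)
The largest magnitude belongs to YOL022W.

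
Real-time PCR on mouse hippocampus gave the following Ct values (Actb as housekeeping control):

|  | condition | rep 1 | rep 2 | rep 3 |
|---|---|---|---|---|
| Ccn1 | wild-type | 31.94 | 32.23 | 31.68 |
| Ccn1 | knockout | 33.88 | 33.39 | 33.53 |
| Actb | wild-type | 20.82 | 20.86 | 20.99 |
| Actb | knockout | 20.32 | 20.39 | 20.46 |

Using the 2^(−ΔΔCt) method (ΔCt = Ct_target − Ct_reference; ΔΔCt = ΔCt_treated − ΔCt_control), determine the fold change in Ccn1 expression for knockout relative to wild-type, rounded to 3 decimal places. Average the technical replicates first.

0.225

Mean Ct: Ccn1 wild-type 31.950; Ccn1 knockout 33.600; Actb wild-type 20.890; Actb knockout 20.390
ΔCt(wild-type) = 31.950 − 20.890 = 11.060
ΔCt(knockout) = 33.600 − 20.390 = 13.210
ΔΔCt = 13.210 − 11.060 = 2.150
Fold change = 2^(−2.150) = 0.2253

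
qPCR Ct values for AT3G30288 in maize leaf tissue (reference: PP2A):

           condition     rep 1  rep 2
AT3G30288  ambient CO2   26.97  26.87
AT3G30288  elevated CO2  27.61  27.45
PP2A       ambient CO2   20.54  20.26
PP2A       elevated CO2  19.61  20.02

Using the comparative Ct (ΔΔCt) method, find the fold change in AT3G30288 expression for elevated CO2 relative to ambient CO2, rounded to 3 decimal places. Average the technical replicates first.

0.437

Mean Ct: AT3G30288 ambient CO2 26.920; AT3G30288 elevated CO2 27.530; PP2A ambient CO2 20.400; PP2A elevated CO2 19.815
ΔCt(ambient CO2) = 26.920 − 20.400 = 6.520
ΔCt(elevated CO2) = 27.530 − 19.815 = 7.715
ΔΔCt = 7.715 − 6.520 = 1.195
Fold change = 2^(−1.195) = 0.4368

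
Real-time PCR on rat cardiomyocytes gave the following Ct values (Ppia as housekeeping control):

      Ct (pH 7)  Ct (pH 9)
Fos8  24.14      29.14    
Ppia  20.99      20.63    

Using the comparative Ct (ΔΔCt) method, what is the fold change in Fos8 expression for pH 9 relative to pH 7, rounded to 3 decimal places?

ΔCt(pH 7) = 24.140 − 20.990 = 3.150
ΔCt(pH 9) = 29.140 − 20.630 = 8.510
ΔΔCt = 8.510 − 3.150 = 5.360
Fold change = 2^(−5.360) = 0.0243

0.024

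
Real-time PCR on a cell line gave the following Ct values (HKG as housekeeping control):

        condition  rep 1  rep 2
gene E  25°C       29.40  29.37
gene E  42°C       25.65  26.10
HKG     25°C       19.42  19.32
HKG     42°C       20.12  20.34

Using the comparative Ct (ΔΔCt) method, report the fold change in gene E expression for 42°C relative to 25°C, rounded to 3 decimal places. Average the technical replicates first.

Mean Ct: gene E 25°C 29.385; gene E 42°C 25.875; HKG 25°C 19.370; HKG 42°C 20.230
ΔCt(25°C) = 29.385 − 19.370 = 10.015
ΔCt(42°C) = 25.875 − 20.230 = 5.645
ΔΔCt = 5.645 − 10.015 = -4.370
Fold change = 2^(−(-4.370)) = 2^4.370 = 20.6776

20.678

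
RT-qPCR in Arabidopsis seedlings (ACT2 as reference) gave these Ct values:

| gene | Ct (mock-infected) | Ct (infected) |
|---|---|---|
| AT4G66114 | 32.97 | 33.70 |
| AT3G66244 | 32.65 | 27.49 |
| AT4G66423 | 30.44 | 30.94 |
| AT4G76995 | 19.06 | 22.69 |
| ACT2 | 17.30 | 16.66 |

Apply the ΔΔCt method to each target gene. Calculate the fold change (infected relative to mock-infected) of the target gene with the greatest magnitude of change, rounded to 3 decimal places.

AT4G66114: ΔΔCt = (33.70−16.66) − (32.97−17.30) = 17.04 − 15.67 = 1.37; fold change = 2^-1.37 = 0.387
AT3G66244: ΔΔCt = (27.49−16.66) − (32.65−17.30) = 10.83 − 15.35 = -4.52; fold change = 2^4.52 = 22.943
AT4G66423: ΔΔCt = (30.94−16.66) − (30.44−17.30) = 14.28 − 13.14 = 1.14; fold change = 2^-1.14 = 0.454
AT4G76995: ΔΔCt = (22.69−16.66) − (19.06−17.30) = 6.03 − 1.76 = 4.27; fold change = 2^-4.27 = 0.052
AT3G66244 has the largest |ΔΔCt| = 4.52.

22.943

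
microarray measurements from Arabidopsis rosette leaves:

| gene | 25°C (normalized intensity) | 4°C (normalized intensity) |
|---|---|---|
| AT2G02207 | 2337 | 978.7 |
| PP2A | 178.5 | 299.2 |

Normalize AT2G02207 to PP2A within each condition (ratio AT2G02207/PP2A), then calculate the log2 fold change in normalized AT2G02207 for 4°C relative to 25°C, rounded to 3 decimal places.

AT2G02207/PP2A (25°C) = 2337 / 178.5 = 13.092
AT2G02207/PP2A (4°C) = 978.7 / 299.2 = 3.2711
Fold change = 3.2711 / 13.092 = 0.2498
log2(0.2498) = -2.0009

-2.001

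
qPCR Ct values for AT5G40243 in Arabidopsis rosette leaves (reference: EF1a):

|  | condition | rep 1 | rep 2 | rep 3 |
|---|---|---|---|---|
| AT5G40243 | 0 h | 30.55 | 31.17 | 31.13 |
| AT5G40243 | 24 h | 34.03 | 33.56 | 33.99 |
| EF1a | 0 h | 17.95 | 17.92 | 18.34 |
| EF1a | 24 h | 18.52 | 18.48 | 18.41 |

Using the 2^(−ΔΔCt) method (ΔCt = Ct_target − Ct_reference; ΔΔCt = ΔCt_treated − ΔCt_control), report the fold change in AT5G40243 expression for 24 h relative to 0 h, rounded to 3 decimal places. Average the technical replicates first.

0.176

Mean Ct: AT5G40243 0 h 30.950; AT5G40243 24 h 33.860; EF1a 0 h 18.070; EF1a 24 h 18.470
ΔCt(0 h) = 30.950 − 18.070 = 12.880
ΔCt(24 h) = 33.860 − 18.470 = 15.390
ΔΔCt = 15.390 − 12.880 = 2.510
Fold change = 2^(−2.510) = 0.1756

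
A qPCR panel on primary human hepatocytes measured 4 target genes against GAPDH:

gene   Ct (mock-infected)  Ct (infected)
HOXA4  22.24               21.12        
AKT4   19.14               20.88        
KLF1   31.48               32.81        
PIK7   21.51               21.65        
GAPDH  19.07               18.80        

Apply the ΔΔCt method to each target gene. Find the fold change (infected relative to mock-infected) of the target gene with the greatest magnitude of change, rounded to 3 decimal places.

0.248

HOXA4: ΔΔCt = (21.12−18.80) − (22.24−19.07) = 2.32 − 3.17 = -0.85; fold change = 2^0.85 = 1.803
AKT4: ΔΔCt = (20.88−18.80) − (19.14−19.07) = 2.08 − 0.07 = 2.01; fold change = 2^-2.01 = 0.248
KLF1: ΔΔCt = (32.81−18.80) − (31.48−19.07) = 14.01 − 12.41 = 1.60; fold change = 2^-1.60 = 0.330
PIK7: ΔΔCt = (21.65−18.80) − (21.51−19.07) = 2.85 − 2.44 = 0.41; fold change = 2^-0.41 = 0.753
AKT4 has the largest |ΔΔCt| = 2.01.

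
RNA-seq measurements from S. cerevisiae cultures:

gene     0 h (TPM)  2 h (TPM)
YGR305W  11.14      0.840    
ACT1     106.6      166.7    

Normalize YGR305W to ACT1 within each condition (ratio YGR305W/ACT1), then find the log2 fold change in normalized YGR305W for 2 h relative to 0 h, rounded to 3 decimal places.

-4.374

YGR305W/ACT1 (0 h) = 11.14 / 106.6 = 0.1045
YGR305W/ACT1 (2 h) = 0.840 / 166.7 = 0.005039
Fold change = 0.005039 / 0.1045 = 0.0482
log2(0.0482) = -4.3743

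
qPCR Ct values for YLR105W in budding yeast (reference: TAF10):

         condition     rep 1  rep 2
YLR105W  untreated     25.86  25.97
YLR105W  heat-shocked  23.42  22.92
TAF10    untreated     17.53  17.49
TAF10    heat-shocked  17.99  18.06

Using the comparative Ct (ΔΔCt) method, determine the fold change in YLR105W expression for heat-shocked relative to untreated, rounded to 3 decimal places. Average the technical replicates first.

Mean Ct: YLR105W untreated 25.915; YLR105W heat-shocked 23.170; TAF10 untreated 17.510; TAF10 heat-shocked 18.025
ΔCt(untreated) = 25.915 − 17.510 = 8.405
ΔCt(heat-shocked) = 23.170 − 18.025 = 5.145
ΔΔCt = 5.145 − 8.405 = -3.260
Fold change = 2^(−(-3.260)) = 2^3.260 = 9.5798

9.580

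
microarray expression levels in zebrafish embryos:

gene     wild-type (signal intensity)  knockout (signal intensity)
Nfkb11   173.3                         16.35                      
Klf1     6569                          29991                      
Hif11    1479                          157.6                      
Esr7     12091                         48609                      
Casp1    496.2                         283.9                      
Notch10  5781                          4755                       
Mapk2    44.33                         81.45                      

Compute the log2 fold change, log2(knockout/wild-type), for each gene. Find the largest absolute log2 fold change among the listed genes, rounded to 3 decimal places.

3.406

log2(16.35/173.3) = -3.406  (Nfkb11)
log2(29991/6569) = 2.191  (Klf1)
log2(157.6/1479) = -3.230  (Hif11)
log2(48609/12091) = 2.007  (Esr7)
log2(283.9/496.2) = -0.806  (Casp1)
log2(4755/5781) = -0.282  (Notch10)
log2(81.45/44.33) = 0.878  (Mapk2)
The largest magnitude belongs to Nfkb11.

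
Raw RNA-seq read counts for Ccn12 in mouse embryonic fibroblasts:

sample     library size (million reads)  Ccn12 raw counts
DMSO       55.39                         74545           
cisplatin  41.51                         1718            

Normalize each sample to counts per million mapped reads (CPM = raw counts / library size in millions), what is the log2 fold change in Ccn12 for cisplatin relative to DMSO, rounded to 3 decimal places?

-5.023

CPM(DMSO) = 74545 / 55.39 = 1345.8205
CPM(cisplatin) = 1718 / 41.51 = 41.3876
Fold change = 41.3876 / 1345.8205 = 0.03075
log2(0.03075) = -5.0231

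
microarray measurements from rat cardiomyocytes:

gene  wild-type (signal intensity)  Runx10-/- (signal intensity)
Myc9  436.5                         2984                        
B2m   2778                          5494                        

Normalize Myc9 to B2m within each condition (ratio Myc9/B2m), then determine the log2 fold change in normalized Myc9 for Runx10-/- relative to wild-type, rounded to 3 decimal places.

1.789

Myc9/B2m (wild-type) = 436.5 / 2778 = 0.15713
Myc9/B2m (Runx10-/-) = 2984 / 5494 = 0.54314
Fold change = 0.54314 / 0.15713 = 3.4567
log2(3.4567) = 1.7894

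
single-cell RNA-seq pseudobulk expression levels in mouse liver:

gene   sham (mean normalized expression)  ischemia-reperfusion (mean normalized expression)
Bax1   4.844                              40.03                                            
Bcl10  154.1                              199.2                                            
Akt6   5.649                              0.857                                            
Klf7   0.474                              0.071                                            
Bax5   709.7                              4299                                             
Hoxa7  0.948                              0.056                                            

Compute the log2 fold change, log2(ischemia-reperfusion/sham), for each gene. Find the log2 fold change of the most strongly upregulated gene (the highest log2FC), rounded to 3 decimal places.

3.047

log2(40.03/4.844) = 3.047  (Bax1)
log2(199.2/154.1) = 0.370  (Bcl10)
log2(0.857/5.649) = -2.721  (Akt6)
log2(0.071/0.474) = -2.739  (Klf7)
log2(4299/709.7) = 2.599  (Bax5)
log2(0.056/0.948) = -4.081  (Hoxa7)
Bax1 is most strongly upregulated.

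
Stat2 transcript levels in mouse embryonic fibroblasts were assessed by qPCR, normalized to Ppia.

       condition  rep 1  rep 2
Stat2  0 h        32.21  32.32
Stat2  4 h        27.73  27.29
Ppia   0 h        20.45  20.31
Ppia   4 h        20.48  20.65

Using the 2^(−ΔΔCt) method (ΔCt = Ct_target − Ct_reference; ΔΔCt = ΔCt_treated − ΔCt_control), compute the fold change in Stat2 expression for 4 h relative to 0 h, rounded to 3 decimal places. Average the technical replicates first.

Mean Ct: Stat2 0 h 32.265; Stat2 4 h 27.510; Ppia 0 h 20.380; Ppia 4 h 20.565
ΔCt(0 h) = 32.265 − 20.380 = 11.885
ΔCt(4 h) = 27.510 − 20.565 = 6.945
ΔΔCt = 6.945 − 11.885 = -4.940
Fold change = 2^(−(-4.940)) = 2^4.940 = 30.6965

30.696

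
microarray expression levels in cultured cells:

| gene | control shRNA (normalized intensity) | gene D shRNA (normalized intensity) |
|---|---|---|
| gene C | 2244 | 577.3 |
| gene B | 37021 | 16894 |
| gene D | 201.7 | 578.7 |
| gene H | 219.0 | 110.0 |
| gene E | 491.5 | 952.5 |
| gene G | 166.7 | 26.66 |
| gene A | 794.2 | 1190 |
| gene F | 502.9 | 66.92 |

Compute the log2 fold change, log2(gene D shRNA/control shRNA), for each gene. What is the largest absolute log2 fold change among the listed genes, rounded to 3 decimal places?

2.910

log2(577.3/2244) = -1.959  (gene C)
log2(16894/37021) = -1.132  (gene B)
log2(578.7/201.7) = 1.521  (gene D)
log2(110.0/219.0) = -0.993  (gene H)
log2(952.5/491.5) = 0.955  (gene E)
log2(26.66/166.7) = -2.645  (gene G)
log2(1190/794.2) = 0.583  (gene A)
log2(66.92/502.9) = -2.910  (gene F)
The largest magnitude belongs to gene F.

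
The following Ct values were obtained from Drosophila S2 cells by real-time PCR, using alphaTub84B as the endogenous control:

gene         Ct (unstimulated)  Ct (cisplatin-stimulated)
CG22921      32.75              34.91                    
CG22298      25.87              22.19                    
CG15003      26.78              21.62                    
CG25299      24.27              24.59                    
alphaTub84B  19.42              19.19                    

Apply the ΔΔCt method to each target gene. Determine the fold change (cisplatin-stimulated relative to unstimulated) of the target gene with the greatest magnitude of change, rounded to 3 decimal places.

CG22921: ΔΔCt = (34.91−19.19) − (32.75−19.42) = 15.72 − 13.33 = 2.39; fold change = 2^-2.39 = 0.191
CG22298: ΔΔCt = (22.19−19.19) − (25.87−19.42) = 3.00 − 6.45 = -3.45; fold change = 2^3.45 = 10.928
CG15003: ΔΔCt = (21.62−19.19) − (26.78−19.42) = 2.43 − 7.36 = -4.93; fold change = 2^4.93 = 30.484
CG25299: ΔΔCt = (24.59−19.19) − (24.27−19.42) = 5.40 − 4.85 = 0.55; fold change = 2^-0.55 = 0.683
CG15003 has the largest |ΔΔCt| = 4.93.

30.484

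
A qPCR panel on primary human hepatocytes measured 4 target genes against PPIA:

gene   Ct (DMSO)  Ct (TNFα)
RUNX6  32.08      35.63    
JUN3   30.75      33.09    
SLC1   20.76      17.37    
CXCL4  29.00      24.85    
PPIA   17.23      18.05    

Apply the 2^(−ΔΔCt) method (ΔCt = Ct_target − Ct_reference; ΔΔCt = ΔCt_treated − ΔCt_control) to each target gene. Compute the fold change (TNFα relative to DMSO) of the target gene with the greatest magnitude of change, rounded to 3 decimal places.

31.341

RUNX6: ΔΔCt = (35.63−18.05) − (32.08−17.23) = 17.58 − 14.85 = 2.73; fold change = 2^-2.73 = 0.151
JUN3: ΔΔCt = (33.09−18.05) − (30.75−17.23) = 15.04 − 13.52 = 1.52; fold change = 2^-1.52 = 0.349
SLC1: ΔΔCt = (17.37−18.05) − (20.76−17.23) = -0.68 − 3.53 = -4.21; fold change = 2^4.21 = 18.507
CXCL4: ΔΔCt = (24.85−18.05) − (29.00−17.23) = 6.80 − 11.77 = -4.97; fold change = 2^4.97 = 31.341
CXCL4 has the largest |ΔΔCt| = 4.97.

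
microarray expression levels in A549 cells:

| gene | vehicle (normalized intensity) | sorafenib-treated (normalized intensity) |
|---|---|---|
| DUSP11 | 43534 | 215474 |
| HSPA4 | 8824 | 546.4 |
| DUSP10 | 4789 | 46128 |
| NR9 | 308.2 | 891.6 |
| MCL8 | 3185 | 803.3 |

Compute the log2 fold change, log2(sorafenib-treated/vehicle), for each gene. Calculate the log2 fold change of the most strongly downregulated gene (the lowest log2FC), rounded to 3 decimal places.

log2(215474/43534) = 2.307  (DUSP11)
log2(546.4/8824) = -4.013  (HSPA4)
log2(46128/4789) = 3.268  (DUSP10)
log2(891.6/308.2) = 1.533  (NR9)
log2(803.3/3185) = -1.987  (MCL8)
HSPA4 is most strongly downregulated.

-4.013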